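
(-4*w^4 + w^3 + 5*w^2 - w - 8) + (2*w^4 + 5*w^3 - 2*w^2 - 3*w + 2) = -2*w^4 + 6*w^3 + 3*w^2 - 4*w - 6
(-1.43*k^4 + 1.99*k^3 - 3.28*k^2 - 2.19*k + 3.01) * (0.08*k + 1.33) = -0.1144*k^5 - 1.7427*k^4 + 2.3843*k^3 - 4.5376*k^2 - 2.6719*k + 4.0033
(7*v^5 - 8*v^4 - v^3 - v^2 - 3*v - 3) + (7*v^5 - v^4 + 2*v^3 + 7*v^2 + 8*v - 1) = 14*v^5 - 9*v^4 + v^3 + 6*v^2 + 5*v - 4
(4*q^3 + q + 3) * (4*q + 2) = 16*q^4 + 8*q^3 + 4*q^2 + 14*q + 6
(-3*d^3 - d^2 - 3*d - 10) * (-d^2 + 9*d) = 3*d^5 - 26*d^4 - 6*d^3 - 17*d^2 - 90*d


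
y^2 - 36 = (y - 6)*(y + 6)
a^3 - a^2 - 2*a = a*(a - 2)*(a + 1)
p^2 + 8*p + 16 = (p + 4)^2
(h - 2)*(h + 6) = h^2 + 4*h - 12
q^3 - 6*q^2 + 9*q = q*(q - 3)^2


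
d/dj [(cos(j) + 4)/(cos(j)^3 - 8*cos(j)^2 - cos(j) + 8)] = (-125*cos(j)/2 + 2*cos(2*j) + cos(3*j)/2 - 10)/((cos(j) - 8)^2*sin(j)^3)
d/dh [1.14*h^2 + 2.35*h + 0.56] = 2.28*h + 2.35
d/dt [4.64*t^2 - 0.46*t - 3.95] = 9.28*t - 0.46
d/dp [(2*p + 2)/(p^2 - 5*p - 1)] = 2*(-p^2 - 2*p + 4)/(p^4 - 10*p^3 + 23*p^2 + 10*p + 1)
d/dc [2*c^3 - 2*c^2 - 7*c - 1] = 6*c^2 - 4*c - 7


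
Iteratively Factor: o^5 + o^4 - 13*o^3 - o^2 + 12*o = (o + 4)*(o^4 - 3*o^3 - o^2 + 3*o) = (o - 1)*(o + 4)*(o^3 - 2*o^2 - 3*o) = (o - 3)*(o - 1)*(o + 4)*(o^2 + o) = (o - 3)*(o - 1)*(o + 1)*(o + 4)*(o)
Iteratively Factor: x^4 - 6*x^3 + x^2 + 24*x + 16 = (x + 1)*(x^3 - 7*x^2 + 8*x + 16) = (x - 4)*(x + 1)*(x^2 - 3*x - 4) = (x - 4)*(x + 1)^2*(x - 4)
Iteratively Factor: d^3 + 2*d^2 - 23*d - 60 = (d - 5)*(d^2 + 7*d + 12) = (d - 5)*(d + 3)*(d + 4)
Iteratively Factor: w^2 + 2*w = (w + 2)*(w)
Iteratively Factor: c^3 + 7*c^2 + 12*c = (c + 4)*(c^2 + 3*c) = (c + 3)*(c + 4)*(c)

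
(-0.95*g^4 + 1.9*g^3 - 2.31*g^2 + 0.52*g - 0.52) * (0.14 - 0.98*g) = 0.931*g^5 - 1.995*g^4 + 2.5298*g^3 - 0.833*g^2 + 0.5824*g - 0.0728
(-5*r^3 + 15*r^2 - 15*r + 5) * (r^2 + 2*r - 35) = -5*r^5 + 5*r^4 + 190*r^3 - 550*r^2 + 535*r - 175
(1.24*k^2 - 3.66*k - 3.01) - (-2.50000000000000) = 1.24*k^2 - 3.66*k - 0.51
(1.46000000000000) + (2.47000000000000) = 3.93000000000000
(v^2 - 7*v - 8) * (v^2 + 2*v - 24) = v^4 - 5*v^3 - 46*v^2 + 152*v + 192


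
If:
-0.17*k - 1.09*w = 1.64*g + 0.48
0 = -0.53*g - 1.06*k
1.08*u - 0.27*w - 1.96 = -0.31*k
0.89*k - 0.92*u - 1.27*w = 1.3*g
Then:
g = 3.84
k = -1.92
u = 0.89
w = -5.92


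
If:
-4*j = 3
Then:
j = -3/4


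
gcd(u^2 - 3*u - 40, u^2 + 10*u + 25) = u + 5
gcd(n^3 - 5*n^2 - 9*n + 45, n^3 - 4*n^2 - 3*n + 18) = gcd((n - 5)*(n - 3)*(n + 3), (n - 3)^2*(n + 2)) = n - 3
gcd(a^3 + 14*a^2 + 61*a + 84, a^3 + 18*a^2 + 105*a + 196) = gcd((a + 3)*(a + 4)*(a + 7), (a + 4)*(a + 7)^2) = a^2 + 11*a + 28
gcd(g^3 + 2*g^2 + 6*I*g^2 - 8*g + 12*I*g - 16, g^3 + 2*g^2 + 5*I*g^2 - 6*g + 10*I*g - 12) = g^2 + g*(2 + 2*I) + 4*I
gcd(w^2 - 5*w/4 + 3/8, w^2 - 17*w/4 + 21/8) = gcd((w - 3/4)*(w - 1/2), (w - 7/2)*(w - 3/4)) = w - 3/4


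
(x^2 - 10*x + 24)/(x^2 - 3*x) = (x^2 - 10*x + 24)/(x*(x - 3))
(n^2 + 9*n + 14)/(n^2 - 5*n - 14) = (n + 7)/(n - 7)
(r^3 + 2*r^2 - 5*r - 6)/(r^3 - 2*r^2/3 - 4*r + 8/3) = 3*(r^2 + 4*r + 3)/(3*r^2 + 4*r - 4)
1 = 1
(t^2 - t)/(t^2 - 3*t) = (t - 1)/(t - 3)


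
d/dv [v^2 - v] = 2*v - 1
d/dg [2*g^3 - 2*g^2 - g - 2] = 6*g^2 - 4*g - 1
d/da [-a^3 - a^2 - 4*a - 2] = -3*a^2 - 2*a - 4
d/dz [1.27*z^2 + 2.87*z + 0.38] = 2.54*z + 2.87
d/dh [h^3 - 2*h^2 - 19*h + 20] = 3*h^2 - 4*h - 19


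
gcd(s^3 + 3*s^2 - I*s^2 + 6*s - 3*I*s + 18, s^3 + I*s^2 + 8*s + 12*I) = s^2 - I*s + 6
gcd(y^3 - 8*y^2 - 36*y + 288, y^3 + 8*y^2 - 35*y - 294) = y - 6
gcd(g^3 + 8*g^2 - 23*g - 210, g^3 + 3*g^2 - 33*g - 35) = g^2 + 2*g - 35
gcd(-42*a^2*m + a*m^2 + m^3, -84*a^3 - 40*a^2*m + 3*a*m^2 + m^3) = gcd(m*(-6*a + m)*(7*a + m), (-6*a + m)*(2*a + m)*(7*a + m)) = 42*a^2 - a*m - m^2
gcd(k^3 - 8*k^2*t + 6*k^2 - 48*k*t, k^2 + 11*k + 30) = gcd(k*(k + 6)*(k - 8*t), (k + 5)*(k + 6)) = k + 6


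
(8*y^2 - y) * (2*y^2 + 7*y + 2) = 16*y^4 + 54*y^3 + 9*y^2 - 2*y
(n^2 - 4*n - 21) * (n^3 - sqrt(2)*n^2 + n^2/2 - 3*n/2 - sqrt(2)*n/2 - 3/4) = n^5 - 7*n^4/2 - sqrt(2)*n^4 - 49*n^3/2 + 7*sqrt(2)*n^3/2 - 21*n^2/4 + 23*sqrt(2)*n^2 + 21*sqrt(2)*n/2 + 69*n/2 + 63/4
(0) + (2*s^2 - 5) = 2*s^2 - 5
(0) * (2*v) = 0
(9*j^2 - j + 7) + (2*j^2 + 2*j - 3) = 11*j^2 + j + 4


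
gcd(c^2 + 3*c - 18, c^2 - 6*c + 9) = c - 3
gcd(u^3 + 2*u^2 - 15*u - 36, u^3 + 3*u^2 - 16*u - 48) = u^2 - u - 12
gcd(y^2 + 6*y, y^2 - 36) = y + 6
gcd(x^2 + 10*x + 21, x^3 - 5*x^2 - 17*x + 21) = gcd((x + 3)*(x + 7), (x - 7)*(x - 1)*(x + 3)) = x + 3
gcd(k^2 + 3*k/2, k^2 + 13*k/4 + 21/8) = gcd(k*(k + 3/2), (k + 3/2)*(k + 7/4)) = k + 3/2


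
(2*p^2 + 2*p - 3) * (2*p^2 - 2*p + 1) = 4*p^4 - 8*p^2 + 8*p - 3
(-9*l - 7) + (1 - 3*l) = -12*l - 6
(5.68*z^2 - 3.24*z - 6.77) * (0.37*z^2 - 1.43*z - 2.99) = 2.1016*z^4 - 9.3212*z^3 - 14.8549*z^2 + 19.3687*z + 20.2423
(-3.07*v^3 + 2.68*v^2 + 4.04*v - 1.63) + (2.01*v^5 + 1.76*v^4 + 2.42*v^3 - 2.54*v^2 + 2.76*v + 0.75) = 2.01*v^5 + 1.76*v^4 - 0.65*v^3 + 0.14*v^2 + 6.8*v - 0.88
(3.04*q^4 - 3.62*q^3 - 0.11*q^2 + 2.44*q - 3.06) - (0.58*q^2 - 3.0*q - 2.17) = 3.04*q^4 - 3.62*q^3 - 0.69*q^2 + 5.44*q - 0.89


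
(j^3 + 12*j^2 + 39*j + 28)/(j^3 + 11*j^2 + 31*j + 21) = (j + 4)/(j + 3)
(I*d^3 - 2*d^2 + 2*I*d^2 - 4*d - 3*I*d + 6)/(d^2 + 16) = (I*d^3 + 2*d^2*(-1 + I) - d*(4 + 3*I) + 6)/(d^2 + 16)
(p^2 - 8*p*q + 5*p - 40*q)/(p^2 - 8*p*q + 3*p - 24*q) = (p + 5)/(p + 3)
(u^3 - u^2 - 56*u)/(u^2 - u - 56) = u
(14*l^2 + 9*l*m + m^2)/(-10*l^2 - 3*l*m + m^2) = (-7*l - m)/(5*l - m)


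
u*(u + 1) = u^2 + u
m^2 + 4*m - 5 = (m - 1)*(m + 5)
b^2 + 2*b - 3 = (b - 1)*(b + 3)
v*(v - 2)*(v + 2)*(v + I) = v^4 + I*v^3 - 4*v^2 - 4*I*v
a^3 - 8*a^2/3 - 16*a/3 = a*(a - 4)*(a + 4/3)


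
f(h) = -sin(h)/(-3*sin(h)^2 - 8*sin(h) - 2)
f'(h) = -(6*sin(h)*cos(h) + 8*cos(h))*sin(h)/(-3*sin(h)^2 - 8*sin(h) - 2)^2 - cos(h)/(-3*sin(h)^2 - 8*sin(h) - 2)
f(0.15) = 0.05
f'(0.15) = 0.18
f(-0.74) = 0.33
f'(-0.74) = 0.11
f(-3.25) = 0.04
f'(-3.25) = -0.23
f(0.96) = 0.08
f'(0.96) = -0.00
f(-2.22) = 0.32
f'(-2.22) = -0.01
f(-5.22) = 0.08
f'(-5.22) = -0.00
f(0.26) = 0.06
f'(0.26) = 0.10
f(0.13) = 0.04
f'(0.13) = 0.20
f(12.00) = 0.38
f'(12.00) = 0.47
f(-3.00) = -0.15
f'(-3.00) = -2.22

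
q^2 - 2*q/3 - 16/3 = (q - 8/3)*(q + 2)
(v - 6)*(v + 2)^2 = v^3 - 2*v^2 - 20*v - 24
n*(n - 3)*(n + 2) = n^3 - n^2 - 6*n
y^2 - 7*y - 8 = (y - 8)*(y + 1)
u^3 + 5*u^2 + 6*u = u*(u + 2)*(u + 3)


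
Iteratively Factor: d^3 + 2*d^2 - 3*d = (d - 1)*(d^2 + 3*d) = (d - 1)*(d + 3)*(d)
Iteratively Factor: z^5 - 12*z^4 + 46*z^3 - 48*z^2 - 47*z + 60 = (z + 1)*(z^4 - 13*z^3 + 59*z^2 - 107*z + 60) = (z - 1)*(z + 1)*(z^3 - 12*z^2 + 47*z - 60) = (z - 4)*(z - 1)*(z + 1)*(z^2 - 8*z + 15) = (z - 5)*(z - 4)*(z - 1)*(z + 1)*(z - 3)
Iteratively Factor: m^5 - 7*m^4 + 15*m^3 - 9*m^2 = (m)*(m^4 - 7*m^3 + 15*m^2 - 9*m) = m*(m - 3)*(m^3 - 4*m^2 + 3*m) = m*(m - 3)*(m - 1)*(m^2 - 3*m) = m^2*(m - 3)*(m - 1)*(m - 3)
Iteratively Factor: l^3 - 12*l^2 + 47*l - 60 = (l - 4)*(l^2 - 8*l + 15) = (l - 5)*(l - 4)*(l - 3)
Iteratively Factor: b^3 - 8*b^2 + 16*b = (b)*(b^2 - 8*b + 16) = b*(b - 4)*(b - 4)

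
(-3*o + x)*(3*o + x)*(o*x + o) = -9*o^3*x - 9*o^3 + o*x^3 + o*x^2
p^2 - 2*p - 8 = (p - 4)*(p + 2)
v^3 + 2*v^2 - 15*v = v*(v - 3)*(v + 5)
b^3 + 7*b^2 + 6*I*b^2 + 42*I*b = b*(b + 7)*(b + 6*I)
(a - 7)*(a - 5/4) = a^2 - 33*a/4 + 35/4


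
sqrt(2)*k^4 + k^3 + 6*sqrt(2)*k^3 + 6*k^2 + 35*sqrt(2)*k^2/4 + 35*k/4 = k*(k + 5/2)*(k + 7/2)*(sqrt(2)*k + 1)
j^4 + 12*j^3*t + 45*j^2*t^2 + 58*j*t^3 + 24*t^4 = (j + t)^2*(j + 4*t)*(j + 6*t)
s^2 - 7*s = s*(s - 7)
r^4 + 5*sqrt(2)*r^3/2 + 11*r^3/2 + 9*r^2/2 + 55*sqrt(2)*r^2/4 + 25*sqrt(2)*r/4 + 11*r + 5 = (r + 1/2)*(r + 5)*(r + sqrt(2)/2)*(r + 2*sqrt(2))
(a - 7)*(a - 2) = a^2 - 9*a + 14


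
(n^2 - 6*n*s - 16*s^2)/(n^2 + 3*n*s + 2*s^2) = (n - 8*s)/(n + s)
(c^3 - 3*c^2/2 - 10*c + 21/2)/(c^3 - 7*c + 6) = (c - 7/2)/(c - 2)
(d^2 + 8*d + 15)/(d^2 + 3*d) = (d + 5)/d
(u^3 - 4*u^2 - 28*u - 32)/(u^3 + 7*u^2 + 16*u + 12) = (u - 8)/(u + 3)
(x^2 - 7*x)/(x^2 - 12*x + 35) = x/(x - 5)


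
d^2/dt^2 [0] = 0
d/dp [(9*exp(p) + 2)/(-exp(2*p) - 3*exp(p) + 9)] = (9*exp(2*p) + 4*exp(p) + 87)*exp(p)/(exp(4*p) + 6*exp(3*p) - 9*exp(2*p) - 54*exp(p) + 81)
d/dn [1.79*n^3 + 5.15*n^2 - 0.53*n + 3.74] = 5.37*n^2 + 10.3*n - 0.53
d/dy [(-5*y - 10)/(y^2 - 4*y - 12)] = 5/(y^2 - 12*y + 36)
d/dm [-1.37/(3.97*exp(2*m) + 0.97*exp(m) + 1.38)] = (10.8778*exp(m) + 1.3289)*exp(m)/(3.97*exp(2*m) + 0.97*exp(m) + 1.38)^2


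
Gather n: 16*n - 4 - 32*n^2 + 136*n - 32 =-32*n^2 + 152*n - 36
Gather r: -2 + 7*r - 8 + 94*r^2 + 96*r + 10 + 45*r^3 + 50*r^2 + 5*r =45*r^3 + 144*r^2 + 108*r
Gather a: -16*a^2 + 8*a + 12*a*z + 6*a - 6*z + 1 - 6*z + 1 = -16*a^2 + a*(12*z + 14) - 12*z + 2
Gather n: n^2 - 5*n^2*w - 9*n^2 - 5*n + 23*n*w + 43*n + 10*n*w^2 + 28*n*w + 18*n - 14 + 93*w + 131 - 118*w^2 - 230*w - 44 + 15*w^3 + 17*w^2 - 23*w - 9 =n^2*(-5*w - 8) + n*(10*w^2 + 51*w + 56) + 15*w^3 - 101*w^2 - 160*w + 64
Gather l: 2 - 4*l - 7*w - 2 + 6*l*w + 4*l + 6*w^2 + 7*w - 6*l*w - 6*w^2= 0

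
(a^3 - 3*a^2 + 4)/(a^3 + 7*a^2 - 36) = (a^2 - a - 2)/(a^2 + 9*a + 18)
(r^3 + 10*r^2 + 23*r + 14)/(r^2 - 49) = (r^2 + 3*r + 2)/(r - 7)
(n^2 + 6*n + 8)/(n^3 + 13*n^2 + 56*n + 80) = (n + 2)/(n^2 + 9*n + 20)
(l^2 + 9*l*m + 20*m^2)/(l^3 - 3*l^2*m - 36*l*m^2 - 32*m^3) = (l + 5*m)/(l^2 - 7*l*m - 8*m^2)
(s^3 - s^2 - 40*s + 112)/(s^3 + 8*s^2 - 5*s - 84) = (s^2 - 8*s + 16)/(s^2 + s - 12)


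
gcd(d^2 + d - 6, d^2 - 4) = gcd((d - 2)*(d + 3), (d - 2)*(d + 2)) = d - 2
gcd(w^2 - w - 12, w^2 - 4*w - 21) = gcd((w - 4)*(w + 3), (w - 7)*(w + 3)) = w + 3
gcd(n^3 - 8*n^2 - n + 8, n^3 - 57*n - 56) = n^2 - 7*n - 8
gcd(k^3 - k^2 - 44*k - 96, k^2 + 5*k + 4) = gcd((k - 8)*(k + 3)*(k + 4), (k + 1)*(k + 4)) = k + 4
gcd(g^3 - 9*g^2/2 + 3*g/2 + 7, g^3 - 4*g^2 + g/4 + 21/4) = g^2 - 5*g/2 - 7/2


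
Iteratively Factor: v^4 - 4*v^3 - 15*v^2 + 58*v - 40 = (v - 5)*(v^3 + v^2 - 10*v + 8) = (v - 5)*(v - 2)*(v^2 + 3*v - 4) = (v - 5)*(v - 2)*(v + 4)*(v - 1)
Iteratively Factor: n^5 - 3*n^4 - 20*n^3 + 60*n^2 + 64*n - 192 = (n - 3)*(n^4 - 20*n^2 + 64) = (n - 3)*(n + 4)*(n^3 - 4*n^2 - 4*n + 16) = (n - 3)*(n - 2)*(n + 4)*(n^2 - 2*n - 8) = (n - 4)*(n - 3)*(n - 2)*(n + 4)*(n + 2)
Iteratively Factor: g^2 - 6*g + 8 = (g - 2)*(g - 4)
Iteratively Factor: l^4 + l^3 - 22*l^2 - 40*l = (l + 2)*(l^3 - l^2 - 20*l) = (l + 2)*(l + 4)*(l^2 - 5*l) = (l - 5)*(l + 2)*(l + 4)*(l)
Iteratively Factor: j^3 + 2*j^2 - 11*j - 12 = (j - 3)*(j^2 + 5*j + 4) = (j - 3)*(j + 4)*(j + 1)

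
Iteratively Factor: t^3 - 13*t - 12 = (t - 4)*(t^2 + 4*t + 3) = (t - 4)*(t + 1)*(t + 3)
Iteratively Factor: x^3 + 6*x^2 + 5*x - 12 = (x + 3)*(x^2 + 3*x - 4) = (x + 3)*(x + 4)*(x - 1)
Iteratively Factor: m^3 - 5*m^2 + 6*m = (m)*(m^2 - 5*m + 6) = m*(m - 2)*(m - 3)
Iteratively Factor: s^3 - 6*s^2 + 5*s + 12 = (s + 1)*(s^2 - 7*s + 12) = (s - 4)*(s + 1)*(s - 3)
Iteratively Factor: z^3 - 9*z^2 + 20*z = (z - 4)*(z^2 - 5*z) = z*(z - 4)*(z - 5)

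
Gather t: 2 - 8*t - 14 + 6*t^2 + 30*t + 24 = 6*t^2 + 22*t + 12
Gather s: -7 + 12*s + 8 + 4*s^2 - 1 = 4*s^2 + 12*s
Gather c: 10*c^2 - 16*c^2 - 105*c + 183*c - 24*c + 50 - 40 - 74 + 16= -6*c^2 + 54*c - 48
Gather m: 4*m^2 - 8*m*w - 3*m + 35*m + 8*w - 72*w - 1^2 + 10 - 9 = 4*m^2 + m*(32 - 8*w) - 64*w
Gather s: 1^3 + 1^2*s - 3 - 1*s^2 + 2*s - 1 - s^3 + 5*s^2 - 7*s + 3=-s^3 + 4*s^2 - 4*s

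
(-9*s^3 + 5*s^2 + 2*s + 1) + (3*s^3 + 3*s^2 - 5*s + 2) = -6*s^3 + 8*s^2 - 3*s + 3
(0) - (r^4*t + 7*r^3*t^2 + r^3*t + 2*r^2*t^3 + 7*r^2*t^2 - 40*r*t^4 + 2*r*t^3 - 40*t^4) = -r^4*t - 7*r^3*t^2 - r^3*t - 2*r^2*t^3 - 7*r^2*t^2 + 40*r*t^4 - 2*r*t^3 + 40*t^4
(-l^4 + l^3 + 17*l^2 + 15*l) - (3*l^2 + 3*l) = -l^4 + l^3 + 14*l^2 + 12*l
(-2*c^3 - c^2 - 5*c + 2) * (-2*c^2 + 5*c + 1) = 4*c^5 - 8*c^4 + 3*c^3 - 30*c^2 + 5*c + 2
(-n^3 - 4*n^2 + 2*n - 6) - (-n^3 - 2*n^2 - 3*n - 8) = -2*n^2 + 5*n + 2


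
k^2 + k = k*(k + 1)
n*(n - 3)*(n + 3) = n^3 - 9*n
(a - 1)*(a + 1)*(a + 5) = a^3 + 5*a^2 - a - 5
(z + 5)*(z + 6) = z^2 + 11*z + 30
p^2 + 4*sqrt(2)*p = p*(p + 4*sqrt(2))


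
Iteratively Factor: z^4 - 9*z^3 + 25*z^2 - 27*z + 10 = (z - 1)*(z^3 - 8*z^2 + 17*z - 10) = (z - 2)*(z - 1)*(z^2 - 6*z + 5) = (z - 5)*(z - 2)*(z - 1)*(z - 1)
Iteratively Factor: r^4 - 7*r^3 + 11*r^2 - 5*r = (r - 5)*(r^3 - 2*r^2 + r) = (r - 5)*(r - 1)*(r^2 - r) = r*(r - 5)*(r - 1)*(r - 1)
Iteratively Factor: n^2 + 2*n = (n)*(n + 2)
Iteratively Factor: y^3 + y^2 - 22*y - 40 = (y - 5)*(y^2 + 6*y + 8) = (y - 5)*(y + 4)*(y + 2)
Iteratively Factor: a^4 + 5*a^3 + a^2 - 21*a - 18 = (a - 2)*(a^3 + 7*a^2 + 15*a + 9) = (a - 2)*(a + 3)*(a^2 + 4*a + 3) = (a - 2)*(a + 1)*(a + 3)*(a + 3)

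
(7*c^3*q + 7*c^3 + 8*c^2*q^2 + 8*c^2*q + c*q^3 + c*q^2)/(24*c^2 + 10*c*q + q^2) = c*(7*c^2*q + 7*c^2 + 8*c*q^2 + 8*c*q + q^3 + q^2)/(24*c^2 + 10*c*q + q^2)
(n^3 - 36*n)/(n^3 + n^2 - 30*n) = (n - 6)/(n - 5)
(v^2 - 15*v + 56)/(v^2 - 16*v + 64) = (v - 7)/(v - 8)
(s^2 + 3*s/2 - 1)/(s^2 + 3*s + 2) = (s - 1/2)/(s + 1)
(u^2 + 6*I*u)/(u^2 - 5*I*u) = (u + 6*I)/(u - 5*I)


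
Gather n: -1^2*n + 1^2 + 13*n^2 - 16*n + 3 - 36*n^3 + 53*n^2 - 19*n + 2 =-36*n^3 + 66*n^2 - 36*n + 6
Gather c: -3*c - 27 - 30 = -3*c - 57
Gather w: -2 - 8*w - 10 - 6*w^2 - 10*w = -6*w^2 - 18*w - 12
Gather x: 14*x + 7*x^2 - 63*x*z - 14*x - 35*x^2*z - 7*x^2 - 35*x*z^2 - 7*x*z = -35*x^2*z + x*(-35*z^2 - 70*z)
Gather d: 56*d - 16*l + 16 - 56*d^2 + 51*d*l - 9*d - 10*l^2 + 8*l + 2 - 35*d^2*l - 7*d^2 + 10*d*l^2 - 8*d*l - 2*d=d^2*(-35*l - 63) + d*(10*l^2 + 43*l + 45) - 10*l^2 - 8*l + 18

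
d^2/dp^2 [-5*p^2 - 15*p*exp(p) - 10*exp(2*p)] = -15*p*exp(p) - 40*exp(2*p) - 30*exp(p) - 10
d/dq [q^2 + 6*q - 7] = 2*q + 6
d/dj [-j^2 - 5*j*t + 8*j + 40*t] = -2*j - 5*t + 8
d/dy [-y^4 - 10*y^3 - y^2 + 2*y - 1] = -4*y^3 - 30*y^2 - 2*y + 2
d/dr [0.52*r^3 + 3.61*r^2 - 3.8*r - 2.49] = 1.56*r^2 + 7.22*r - 3.8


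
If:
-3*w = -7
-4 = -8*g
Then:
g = 1/2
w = 7/3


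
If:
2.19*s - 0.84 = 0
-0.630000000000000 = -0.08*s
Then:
No Solution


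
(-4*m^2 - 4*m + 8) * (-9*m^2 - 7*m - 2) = 36*m^4 + 64*m^3 - 36*m^2 - 48*m - 16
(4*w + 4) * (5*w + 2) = 20*w^2 + 28*w + 8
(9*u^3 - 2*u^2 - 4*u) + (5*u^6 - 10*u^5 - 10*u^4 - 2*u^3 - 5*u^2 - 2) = 5*u^6 - 10*u^5 - 10*u^4 + 7*u^3 - 7*u^2 - 4*u - 2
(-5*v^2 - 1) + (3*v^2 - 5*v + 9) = -2*v^2 - 5*v + 8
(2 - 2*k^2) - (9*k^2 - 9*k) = -11*k^2 + 9*k + 2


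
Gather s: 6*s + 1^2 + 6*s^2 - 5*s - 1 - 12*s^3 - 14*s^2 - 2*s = -12*s^3 - 8*s^2 - s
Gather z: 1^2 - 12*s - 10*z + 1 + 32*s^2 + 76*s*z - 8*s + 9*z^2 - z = 32*s^2 - 20*s + 9*z^2 + z*(76*s - 11) + 2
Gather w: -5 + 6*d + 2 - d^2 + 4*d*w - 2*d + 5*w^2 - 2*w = -d^2 + 4*d + 5*w^2 + w*(4*d - 2) - 3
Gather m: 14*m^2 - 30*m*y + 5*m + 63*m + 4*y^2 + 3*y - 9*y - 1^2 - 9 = 14*m^2 + m*(68 - 30*y) + 4*y^2 - 6*y - 10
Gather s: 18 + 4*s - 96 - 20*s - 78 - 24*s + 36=-40*s - 120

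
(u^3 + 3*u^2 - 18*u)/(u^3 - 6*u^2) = (u^2 + 3*u - 18)/(u*(u - 6))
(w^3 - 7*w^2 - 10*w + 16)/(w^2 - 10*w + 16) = (w^2 + w - 2)/(w - 2)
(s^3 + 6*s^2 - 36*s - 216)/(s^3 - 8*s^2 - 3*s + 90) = (s^2 + 12*s + 36)/(s^2 - 2*s - 15)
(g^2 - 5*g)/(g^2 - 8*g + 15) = g/(g - 3)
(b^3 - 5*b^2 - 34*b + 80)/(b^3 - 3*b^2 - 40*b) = (b - 2)/b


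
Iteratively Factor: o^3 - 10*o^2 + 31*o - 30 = (o - 3)*(o^2 - 7*o + 10) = (o - 5)*(o - 3)*(o - 2)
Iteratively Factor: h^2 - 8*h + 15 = (h - 3)*(h - 5)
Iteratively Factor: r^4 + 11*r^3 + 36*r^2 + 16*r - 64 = (r + 4)*(r^3 + 7*r^2 + 8*r - 16) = (r + 4)^2*(r^2 + 3*r - 4) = (r - 1)*(r + 4)^2*(r + 4)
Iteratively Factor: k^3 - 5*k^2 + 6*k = (k)*(k^2 - 5*k + 6) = k*(k - 2)*(k - 3)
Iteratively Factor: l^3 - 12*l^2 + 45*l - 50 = (l - 5)*(l^2 - 7*l + 10) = (l - 5)^2*(l - 2)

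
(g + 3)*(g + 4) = g^2 + 7*g + 12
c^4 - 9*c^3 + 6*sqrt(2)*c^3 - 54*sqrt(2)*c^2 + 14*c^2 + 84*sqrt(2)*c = c*(c - 7)*(c - 2)*(c + 6*sqrt(2))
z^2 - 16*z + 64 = (z - 8)^2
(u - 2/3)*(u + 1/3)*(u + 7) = u^3 + 20*u^2/3 - 23*u/9 - 14/9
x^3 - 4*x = x*(x - 2)*(x + 2)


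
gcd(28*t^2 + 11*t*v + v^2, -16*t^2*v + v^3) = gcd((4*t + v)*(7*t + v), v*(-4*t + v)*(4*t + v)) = 4*t + v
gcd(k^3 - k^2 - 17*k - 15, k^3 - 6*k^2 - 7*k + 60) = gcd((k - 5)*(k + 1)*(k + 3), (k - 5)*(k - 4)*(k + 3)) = k^2 - 2*k - 15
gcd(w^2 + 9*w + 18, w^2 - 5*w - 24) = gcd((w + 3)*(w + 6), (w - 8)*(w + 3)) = w + 3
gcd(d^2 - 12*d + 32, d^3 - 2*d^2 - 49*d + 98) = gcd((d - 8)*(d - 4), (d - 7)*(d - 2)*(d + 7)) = 1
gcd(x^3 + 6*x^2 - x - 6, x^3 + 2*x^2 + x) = x + 1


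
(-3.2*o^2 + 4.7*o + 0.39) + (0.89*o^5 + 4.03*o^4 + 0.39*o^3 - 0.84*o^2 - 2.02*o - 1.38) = 0.89*o^5 + 4.03*o^4 + 0.39*o^3 - 4.04*o^2 + 2.68*o - 0.99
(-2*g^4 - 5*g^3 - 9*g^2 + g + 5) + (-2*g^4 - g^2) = -4*g^4 - 5*g^3 - 10*g^2 + g + 5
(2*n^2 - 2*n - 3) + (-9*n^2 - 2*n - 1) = -7*n^2 - 4*n - 4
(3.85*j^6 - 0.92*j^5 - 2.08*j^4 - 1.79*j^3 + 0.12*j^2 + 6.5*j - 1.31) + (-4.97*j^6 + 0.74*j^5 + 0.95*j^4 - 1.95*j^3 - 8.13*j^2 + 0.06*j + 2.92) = -1.12*j^6 - 0.18*j^5 - 1.13*j^4 - 3.74*j^3 - 8.01*j^2 + 6.56*j + 1.61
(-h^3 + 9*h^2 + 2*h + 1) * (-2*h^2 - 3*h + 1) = 2*h^5 - 15*h^4 - 32*h^3 + h^2 - h + 1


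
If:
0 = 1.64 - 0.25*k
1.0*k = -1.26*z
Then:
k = 6.56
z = -5.21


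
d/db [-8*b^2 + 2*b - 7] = 2 - 16*b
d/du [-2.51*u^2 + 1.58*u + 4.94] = 1.58 - 5.02*u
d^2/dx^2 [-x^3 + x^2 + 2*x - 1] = 2 - 6*x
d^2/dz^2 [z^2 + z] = 2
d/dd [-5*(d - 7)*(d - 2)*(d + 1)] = -15*d^2 + 80*d - 25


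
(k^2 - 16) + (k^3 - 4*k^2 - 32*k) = k^3 - 3*k^2 - 32*k - 16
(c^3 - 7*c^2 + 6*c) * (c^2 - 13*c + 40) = c^5 - 20*c^4 + 137*c^3 - 358*c^2 + 240*c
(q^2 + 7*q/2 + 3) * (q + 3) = q^3 + 13*q^2/2 + 27*q/2 + 9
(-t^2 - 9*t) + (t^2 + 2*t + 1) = 1 - 7*t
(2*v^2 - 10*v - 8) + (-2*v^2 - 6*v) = -16*v - 8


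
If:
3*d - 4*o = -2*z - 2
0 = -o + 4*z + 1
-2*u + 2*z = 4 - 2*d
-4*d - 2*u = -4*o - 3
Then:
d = 3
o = 3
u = 3/2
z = 1/2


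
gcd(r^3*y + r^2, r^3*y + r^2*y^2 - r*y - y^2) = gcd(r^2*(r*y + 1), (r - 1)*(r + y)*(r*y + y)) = 1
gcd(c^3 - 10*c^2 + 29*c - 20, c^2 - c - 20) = c - 5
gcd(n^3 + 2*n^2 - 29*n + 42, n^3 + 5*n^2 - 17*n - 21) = n^2 + 4*n - 21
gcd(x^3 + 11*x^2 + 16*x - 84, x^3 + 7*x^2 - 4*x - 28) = x^2 + 5*x - 14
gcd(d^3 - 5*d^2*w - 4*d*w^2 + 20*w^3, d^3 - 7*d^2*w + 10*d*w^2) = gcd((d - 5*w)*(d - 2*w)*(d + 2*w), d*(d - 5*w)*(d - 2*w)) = d^2 - 7*d*w + 10*w^2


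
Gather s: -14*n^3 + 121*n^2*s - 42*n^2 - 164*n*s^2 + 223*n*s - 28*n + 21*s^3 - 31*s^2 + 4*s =-14*n^3 - 42*n^2 - 28*n + 21*s^3 + s^2*(-164*n - 31) + s*(121*n^2 + 223*n + 4)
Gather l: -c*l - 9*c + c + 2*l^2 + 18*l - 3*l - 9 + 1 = -8*c + 2*l^2 + l*(15 - c) - 8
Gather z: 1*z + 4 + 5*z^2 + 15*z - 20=5*z^2 + 16*z - 16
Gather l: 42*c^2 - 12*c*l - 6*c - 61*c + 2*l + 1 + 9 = 42*c^2 - 67*c + l*(2 - 12*c) + 10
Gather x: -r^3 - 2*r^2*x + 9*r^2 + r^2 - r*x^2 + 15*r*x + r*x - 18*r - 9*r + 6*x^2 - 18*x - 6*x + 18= -r^3 + 10*r^2 - 27*r + x^2*(6 - r) + x*(-2*r^2 + 16*r - 24) + 18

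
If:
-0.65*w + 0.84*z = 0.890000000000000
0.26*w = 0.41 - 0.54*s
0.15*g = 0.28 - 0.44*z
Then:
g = 1.86666666666667 - 2.93333333333333*z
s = 1.41851851851852 - 0.622222222222222*z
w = 1.29230769230769*z - 1.36923076923077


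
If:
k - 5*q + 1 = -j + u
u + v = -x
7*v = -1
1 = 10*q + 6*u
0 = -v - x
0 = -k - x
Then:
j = -5/14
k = -1/7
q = 1/10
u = 0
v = -1/7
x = 1/7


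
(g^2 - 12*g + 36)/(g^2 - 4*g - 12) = (g - 6)/(g + 2)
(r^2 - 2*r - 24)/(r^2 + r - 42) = (r + 4)/(r + 7)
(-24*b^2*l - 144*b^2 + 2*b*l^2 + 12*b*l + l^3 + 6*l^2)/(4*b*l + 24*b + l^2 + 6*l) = (-24*b^2 + 2*b*l + l^2)/(4*b + l)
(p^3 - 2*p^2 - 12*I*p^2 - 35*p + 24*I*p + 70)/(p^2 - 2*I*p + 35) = (p^2 - p*(2 + 5*I) + 10*I)/(p + 5*I)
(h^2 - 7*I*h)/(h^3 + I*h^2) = (h - 7*I)/(h*(h + I))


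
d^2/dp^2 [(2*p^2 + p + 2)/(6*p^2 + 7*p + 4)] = 12*(-8*p^3 + 12*p^2 + 30*p + 9)/(216*p^6 + 756*p^5 + 1314*p^4 + 1351*p^3 + 876*p^2 + 336*p + 64)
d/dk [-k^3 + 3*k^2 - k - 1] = -3*k^2 + 6*k - 1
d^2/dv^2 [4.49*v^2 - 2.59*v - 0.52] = 8.98000000000000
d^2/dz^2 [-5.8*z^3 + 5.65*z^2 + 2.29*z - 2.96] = 11.3 - 34.8*z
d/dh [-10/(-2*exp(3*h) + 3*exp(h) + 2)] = (30 - 60*exp(2*h))*exp(h)/(-2*exp(3*h) + 3*exp(h) + 2)^2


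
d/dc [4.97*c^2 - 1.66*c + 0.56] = 9.94*c - 1.66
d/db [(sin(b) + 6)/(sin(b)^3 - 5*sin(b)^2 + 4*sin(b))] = (-2*sin(b)^3 - 13*sin(b)^2 + 60*sin(b) - 24)*cos(b)/((sin(b) - 4)^2*(sin(b) - 1)^2*sin(b)^2)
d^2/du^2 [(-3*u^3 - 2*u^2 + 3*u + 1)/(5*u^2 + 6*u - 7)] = 6*(-26*u^3 + 81*u^2 - 12*u + 33)/(125*u^6 + 450*u^5 + 15*u^4 - 1044*u^3 - 21*u^2 + 882*u - 343)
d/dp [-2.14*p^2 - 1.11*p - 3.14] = -4.28*p - 1.11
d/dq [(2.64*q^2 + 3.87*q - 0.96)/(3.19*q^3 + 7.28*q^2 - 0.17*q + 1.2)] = (-8.4216*q^4 - 24.6906*q^3 - 19.4352*q^2 + 20.3136*q + 4.4808)/(10.1761*q^6 + 46.4464*q^5 + 51.9138*q^4 + 5.1808*q^3 + 17.5009*q^2 - 0.408*q + 1.44)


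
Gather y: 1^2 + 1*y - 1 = y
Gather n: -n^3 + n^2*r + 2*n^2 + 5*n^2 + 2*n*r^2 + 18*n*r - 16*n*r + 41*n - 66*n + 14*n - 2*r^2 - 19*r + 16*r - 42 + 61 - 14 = -n^3 + n^2*(r + 7) + n*(2*r^2 + 2*r - 11) - 2*r^2 - 3*r + 5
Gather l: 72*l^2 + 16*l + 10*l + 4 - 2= 72*l^2 + 26*l + 2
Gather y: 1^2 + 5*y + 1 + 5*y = 10*y + 2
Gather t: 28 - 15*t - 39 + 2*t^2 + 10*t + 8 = 2*t^2 - 5*t - 3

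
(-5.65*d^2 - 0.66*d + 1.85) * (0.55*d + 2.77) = -3.1075*d^3 - 16.0135*d^2 - 0.8107*d + 5.1245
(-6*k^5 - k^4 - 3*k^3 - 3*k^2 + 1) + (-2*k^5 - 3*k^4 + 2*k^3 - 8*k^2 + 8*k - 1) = -8*k^5 - 4*k^4 - k^3 - 11*k^2 + 8*k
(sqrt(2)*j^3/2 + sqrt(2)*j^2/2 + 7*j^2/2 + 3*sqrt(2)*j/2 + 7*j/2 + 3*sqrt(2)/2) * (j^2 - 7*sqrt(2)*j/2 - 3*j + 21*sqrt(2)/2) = sqrt(2)*j^5/2 - sqrt(2)*j^4 - 49*sqrt(2)*j^3/4 - 21*j^2/2 + 43*sqrt(2)*j^2/2 + 21*j + 129*sqrt(2)*j/4 + 63/2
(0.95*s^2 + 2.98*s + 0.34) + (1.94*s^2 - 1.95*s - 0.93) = 2.89*s^2 + 1.03*s - 0.59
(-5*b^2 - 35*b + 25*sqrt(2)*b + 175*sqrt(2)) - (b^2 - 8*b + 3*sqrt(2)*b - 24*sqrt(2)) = -6*b^2 - 27*b + 22*sqrt(2)*b + 199*sqrt(2)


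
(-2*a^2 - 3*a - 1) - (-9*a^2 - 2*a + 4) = 7*a^2 - a - 5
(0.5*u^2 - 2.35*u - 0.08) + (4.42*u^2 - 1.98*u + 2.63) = 4.92*u^2 - 4.33*u + 2.55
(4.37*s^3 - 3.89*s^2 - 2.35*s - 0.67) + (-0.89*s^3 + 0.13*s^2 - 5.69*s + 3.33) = 3.48*s^3 - 3.76*s^2 - 8.04*s + 2.66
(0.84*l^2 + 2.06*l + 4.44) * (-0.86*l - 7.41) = -0.7224*l^3 - 7.996*l^2 - 19.083*l - 32.9004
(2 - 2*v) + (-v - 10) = -3*v - 8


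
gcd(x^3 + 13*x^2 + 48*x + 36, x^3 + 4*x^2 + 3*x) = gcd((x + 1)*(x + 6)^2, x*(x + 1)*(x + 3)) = x + 1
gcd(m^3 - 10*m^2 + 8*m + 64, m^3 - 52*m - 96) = m^2 - 6*m - 16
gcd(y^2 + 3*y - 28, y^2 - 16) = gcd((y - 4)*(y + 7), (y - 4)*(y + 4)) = y - 4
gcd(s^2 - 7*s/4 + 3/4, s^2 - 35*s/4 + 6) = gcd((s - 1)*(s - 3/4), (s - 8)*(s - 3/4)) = s - 3/4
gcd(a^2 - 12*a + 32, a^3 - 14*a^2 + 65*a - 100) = a - 4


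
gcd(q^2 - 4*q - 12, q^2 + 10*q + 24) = 1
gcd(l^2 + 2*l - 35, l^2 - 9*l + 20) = l - 5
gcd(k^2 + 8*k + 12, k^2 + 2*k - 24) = k + 6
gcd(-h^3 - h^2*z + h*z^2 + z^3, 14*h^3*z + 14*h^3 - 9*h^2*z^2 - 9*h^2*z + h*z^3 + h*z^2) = 1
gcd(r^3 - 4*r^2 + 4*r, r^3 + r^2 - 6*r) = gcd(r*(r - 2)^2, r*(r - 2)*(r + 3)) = r^2 - 2*r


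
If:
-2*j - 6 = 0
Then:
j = -3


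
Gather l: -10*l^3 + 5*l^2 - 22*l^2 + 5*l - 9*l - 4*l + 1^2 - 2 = -10*l^3 - 17*l^2 - 8*l - 1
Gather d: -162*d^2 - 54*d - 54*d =-162*d^2 - 108*d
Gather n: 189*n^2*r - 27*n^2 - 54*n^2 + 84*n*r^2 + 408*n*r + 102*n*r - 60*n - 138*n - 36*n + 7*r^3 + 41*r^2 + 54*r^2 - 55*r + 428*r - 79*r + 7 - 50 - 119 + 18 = n^2*(189*r - 81) + n*(84*r^2 + 510*r - 234) + 7*r^3 + 95*r^2 + 294*r - 144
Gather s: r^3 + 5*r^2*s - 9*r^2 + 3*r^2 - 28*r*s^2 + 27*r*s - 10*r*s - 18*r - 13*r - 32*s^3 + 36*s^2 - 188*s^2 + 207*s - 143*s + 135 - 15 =r^3 - 6*r^2 - 31*r - 32*s^3 + s^2*(-28*r - 152) + s*(5*r^2 + 17*r + 64) + 120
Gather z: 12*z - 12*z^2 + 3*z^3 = 3*z^3 - 12*z^2 + 12*z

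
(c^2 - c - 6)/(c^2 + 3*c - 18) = (c + 2)/(c + 6)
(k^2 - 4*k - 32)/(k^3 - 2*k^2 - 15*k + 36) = (k - 8)/(k^2 - 6*k + 9)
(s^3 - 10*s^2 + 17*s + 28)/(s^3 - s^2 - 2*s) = (s^2 - 11*s + 28)/(s*(s - 2))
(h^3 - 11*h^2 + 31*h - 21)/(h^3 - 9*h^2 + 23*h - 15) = (h - 7)/(h - 5)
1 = 1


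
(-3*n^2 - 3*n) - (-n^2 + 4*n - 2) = -2*n^2 - 7*n + 2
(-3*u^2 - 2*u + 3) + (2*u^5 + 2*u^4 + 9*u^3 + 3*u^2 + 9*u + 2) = 2*u^5 + 2*u^4 + 9*u^3 + 7*u + 5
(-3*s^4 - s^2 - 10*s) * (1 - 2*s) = 6*s^5 - 3*s^4 + 2*s^3 + 19*s^2 - 10*s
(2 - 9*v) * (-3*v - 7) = 27*v^2 + 57*v - 14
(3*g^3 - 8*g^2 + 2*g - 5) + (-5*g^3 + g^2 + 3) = -2*g^3 - 7*g^2 + 2*g - 2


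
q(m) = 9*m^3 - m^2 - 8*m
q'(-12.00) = 3904.00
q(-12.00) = -15600.00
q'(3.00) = 229.00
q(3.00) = 210.00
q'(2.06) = 102.46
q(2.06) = 57.95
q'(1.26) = 32.35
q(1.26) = 6.34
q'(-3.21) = 276.63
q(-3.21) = -282.31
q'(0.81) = 8.09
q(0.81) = -2.35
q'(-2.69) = 192.75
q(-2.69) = -160.90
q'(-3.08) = 254.29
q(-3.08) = -247.81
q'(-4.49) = 545.30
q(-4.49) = -798.91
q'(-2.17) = 123.48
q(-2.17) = -79.31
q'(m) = 27*m^2 - 2*m - 8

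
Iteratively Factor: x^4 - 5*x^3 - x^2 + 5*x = (x - 1)*(x^3 - 4*x^2 - 5*x) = (x - 1)*(x + 1)*(x^2 - 5*x) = (x - 5)*(x - 1)*(x + 1)*(x)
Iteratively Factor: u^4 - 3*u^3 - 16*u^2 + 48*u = (u - 4)*(u^3 + u^2 - 12*u) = (u - 4)*(u + 4)*(u^2 - 3*u) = u*(u - 4)*(u + 4)*(u - 3)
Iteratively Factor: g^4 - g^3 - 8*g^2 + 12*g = (g - 2)*(g^3 + g^2 - 6*g) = (g - 2)^2*(g^2 + 3*g) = g*(g - 2)^2*(g + 3)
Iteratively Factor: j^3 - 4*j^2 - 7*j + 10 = (j - 5)*(j^2 + j - 2) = (j - 5)*(j + 2)*(j - 1)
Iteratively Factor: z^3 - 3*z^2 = (z)*(z^2 - 3*z) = z^2*(z - 3)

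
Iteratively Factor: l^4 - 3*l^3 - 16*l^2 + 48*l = (l + 4)*(l^3 - 7*l^2 + 12*l) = (l - 4)*(l + 4)*(l^2 - 3*l) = (l - 4)*(l - 3)*(l + 4)*(l)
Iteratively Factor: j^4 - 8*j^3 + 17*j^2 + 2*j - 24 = (j + 1)*(j^3 - 9*j^2 + 26*j - 24) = (j - 2)*(j + 1)*(j^2 - 7*j + 12) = (j - 4)*(j - 2)*(j + 1)*(j - 3)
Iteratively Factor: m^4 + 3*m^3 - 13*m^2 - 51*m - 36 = (m + 1)*(m^3 + 2*m^2 - 15*m - 36) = (m + 1)*(m + 3)*(m^2 - m - 12) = (m - 4)*(m + 1)*(m + 3)*(m + 3)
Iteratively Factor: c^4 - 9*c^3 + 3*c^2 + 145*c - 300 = (c + 4)*(c^3 - 13*c^2 + 55*c - 75) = (c - 5)*(c + 4)*(c^2 - 8*c + 15) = (c - 5)*(c - 3)*(c + 4)*(c - 5)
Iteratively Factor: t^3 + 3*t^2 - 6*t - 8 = (t - 2)*(t^2 + 5*t + 4) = (t - 2)*(t + 4)*(t + 1)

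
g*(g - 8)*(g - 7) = g^3 - 15*g^2 + 56*g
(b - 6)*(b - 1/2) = b^2 - 13*b/2 + 3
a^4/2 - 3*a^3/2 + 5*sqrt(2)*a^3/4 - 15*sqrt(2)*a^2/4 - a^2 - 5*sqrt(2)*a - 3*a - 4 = (a/2 + 1/2)*(a - 4)*(a + sqrt(2)/2)*(a + 2*sqrt(2))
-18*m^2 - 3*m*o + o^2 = (-6*m + o)*(3*m + o)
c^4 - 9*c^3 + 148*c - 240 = (c - 6)*(c - 5)*(c - 2)*(c + 4)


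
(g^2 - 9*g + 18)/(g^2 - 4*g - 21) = (-g^2 + 9*g - 18)/(-g^2 + 4*g + 21)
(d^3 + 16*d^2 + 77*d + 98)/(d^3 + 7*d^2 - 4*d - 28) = (d + 7)/(d - 2)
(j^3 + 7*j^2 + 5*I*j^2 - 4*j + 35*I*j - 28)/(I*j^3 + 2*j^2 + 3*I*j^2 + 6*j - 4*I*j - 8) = (-I*j^3 + j^2*(5 - 7*I) + j*(35 + 4*I) + 28*I)/(j^3 + j^2*(3 - 2*I) + j*(-4 - 6*I) + 8*I)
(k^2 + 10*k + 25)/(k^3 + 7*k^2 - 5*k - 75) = 1/(k - 3)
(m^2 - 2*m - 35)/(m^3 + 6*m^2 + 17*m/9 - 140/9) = 9*(m - 7)/(9*m^2 + 9*m - 28)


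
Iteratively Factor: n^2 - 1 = (n - 1)*(n + 1)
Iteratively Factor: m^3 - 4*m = (m + 2)*(m^2 - 2*m) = m*(m + 2)*(m - 2)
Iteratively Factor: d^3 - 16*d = (d + 4)*(d^2 - 4*d) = (d - 4)*(d + 4)*(d)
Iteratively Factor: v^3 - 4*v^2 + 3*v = (v)*(v^2 - 4*v + 3) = v*(v - 1)*(v - 3)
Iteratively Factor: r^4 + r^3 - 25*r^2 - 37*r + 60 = (r - 1)*(r^3 + 2*r^2 - 23*r - 60) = (r - 5)*(r - 1)*(r^2 + 7*r + 12) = (r - 5)*(r - 1)*(r + 3)*(r + 4)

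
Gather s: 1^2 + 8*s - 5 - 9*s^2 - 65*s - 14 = -9*s^2 - 57*s - 18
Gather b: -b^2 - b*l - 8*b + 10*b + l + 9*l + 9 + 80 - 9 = -b^2 + b*(2 - l) + 10*l + 80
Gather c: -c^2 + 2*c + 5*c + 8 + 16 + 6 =-c^2 + 7*c + 30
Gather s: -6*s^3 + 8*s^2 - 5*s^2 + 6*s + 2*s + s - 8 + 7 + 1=-6*s^3 + 3*s^2 + 9*s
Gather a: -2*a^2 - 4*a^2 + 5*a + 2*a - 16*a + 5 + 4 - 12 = -6*a^2 - 9*a - 3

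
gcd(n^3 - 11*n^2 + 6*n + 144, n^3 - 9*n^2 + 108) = n^2 - 3*n - 18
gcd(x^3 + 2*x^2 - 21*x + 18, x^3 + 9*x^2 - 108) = x^2 + 3*x - 18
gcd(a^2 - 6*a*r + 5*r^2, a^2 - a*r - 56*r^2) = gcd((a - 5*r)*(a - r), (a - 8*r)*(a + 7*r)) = 1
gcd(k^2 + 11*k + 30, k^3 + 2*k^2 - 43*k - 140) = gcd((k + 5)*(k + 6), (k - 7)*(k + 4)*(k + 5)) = k + 5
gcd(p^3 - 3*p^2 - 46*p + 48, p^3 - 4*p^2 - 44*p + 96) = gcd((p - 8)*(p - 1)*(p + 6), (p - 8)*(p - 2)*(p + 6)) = p^2 - 2*p - 48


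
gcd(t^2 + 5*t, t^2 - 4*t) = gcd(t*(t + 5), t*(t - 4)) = t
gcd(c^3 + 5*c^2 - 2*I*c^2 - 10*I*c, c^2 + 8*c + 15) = c + 5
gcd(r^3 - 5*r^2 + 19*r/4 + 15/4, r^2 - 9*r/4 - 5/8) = r - 5/2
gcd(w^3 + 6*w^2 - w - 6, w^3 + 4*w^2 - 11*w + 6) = w^2 + 5*w - 6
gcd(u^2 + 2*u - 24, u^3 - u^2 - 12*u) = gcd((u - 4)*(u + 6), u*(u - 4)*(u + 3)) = u - 4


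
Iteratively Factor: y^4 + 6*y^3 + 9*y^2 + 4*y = (y + 1)*(y^3 + 5*y^2 + 4*y) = y*(y + 1)*(y^2 + 5*y + 4) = y*(y + 1)^2*(y + 4)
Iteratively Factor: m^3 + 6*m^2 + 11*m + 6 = (m + 3)*(m^2 + 3*m + 2) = (m + 2)*(m + 3)*(m + 1)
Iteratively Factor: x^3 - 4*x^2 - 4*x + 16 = (x - 4)*(x^2 - 4) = (x - 4)*(x + 2)*(x - 2)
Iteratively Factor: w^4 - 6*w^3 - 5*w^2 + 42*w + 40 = (w - 5)*(w^3 - w^2 - 10*w - 8) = (w - 5)*(w + 2)*(w^2 - 3*w - 4) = (w - 5)*(w - 4)*(w + 2)*(w + 1)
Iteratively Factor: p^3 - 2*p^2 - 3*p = (p + 1)*(p^2 - 3*p) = p*(p + 1)*(p - 3)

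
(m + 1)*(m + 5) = m^2 + 6*m + 5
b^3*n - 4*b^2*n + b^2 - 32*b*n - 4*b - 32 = (b - 8)*(b + 4)*(b*n + 1)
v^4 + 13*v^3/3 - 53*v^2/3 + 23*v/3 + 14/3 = (v - 2)*(v - 1)*(v + 1/3)*(v + 7)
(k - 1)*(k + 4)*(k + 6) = k^3 + 9*k^2 + 14*k - 24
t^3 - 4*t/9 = t*(t - 2/3)*(t + 2/3)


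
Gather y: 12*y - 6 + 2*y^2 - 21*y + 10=2*y^2 - 9*y + 4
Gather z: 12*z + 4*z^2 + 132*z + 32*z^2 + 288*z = 36*z^2 + 432*z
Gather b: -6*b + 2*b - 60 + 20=-4*b - 40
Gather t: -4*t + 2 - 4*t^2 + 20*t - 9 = -4*t^2 + 16*t - 7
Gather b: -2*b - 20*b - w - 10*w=-22*b - 11*w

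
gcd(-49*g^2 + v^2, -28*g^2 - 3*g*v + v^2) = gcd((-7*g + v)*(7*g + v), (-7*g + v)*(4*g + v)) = -7*g + v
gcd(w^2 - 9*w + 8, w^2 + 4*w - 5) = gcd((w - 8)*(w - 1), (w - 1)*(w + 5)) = w - 1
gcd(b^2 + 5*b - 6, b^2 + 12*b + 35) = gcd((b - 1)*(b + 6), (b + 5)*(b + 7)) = 1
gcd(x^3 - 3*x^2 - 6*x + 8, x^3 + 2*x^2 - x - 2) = x^2 + x - 2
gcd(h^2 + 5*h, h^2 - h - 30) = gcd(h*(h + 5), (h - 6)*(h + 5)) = h + 5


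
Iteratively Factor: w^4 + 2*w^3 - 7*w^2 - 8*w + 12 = (w + 3)*(w^3 - w^2 - 4*w + 4) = (w - 2)*(w + 3)*(w^2 + w - 2) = (w - 2)*(w - 1)*(w + 3)*(w + 2)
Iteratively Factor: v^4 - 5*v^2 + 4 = (v - 2)*(v^3 + 2*v^2 - v - 2) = (v - 2)*(v + 2)*(v^2 - 1) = (v - 2)*(v + 1)*(v + 2)*(v - 1)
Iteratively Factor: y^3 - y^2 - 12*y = (y - 4)*(y^2 + 3*y) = y*(y - 4)*(y + 3)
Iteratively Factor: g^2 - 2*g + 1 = (g - 1)*(g - 1)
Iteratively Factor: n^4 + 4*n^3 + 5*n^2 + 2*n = (n)*(n^3 + 4*n^2 + 5*n + 2) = n*(n + 1)*(n^2 + 3*n + 2) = n*(n + 1)*(n + 2)*(n + 1)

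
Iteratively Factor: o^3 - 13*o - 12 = (o + 3)*(o^2 - 3*o - 4) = (o - 4)*(o + 3)*(o + 1)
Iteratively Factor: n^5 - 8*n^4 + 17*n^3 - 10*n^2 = (n - 2)*(n^4 - 6*n^3 + 5*n^2) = n*(n - 2)*(n^3 - 6*n^2 + 5*n) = n^2*(n - 2)*(n^2 - 6*n + 5) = n^2*(n - 2)*(n - 1)*(n - 5)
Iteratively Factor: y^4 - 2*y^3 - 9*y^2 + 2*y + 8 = (y + 2)*(y^3 - 4*y^2 - y + 4) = (y - 1)*(y + 2)*(y^2 - 3*y - 4) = (y - 1)*(y + 1)*(y + 2)*(y - 4)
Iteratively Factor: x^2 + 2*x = (x + 2)*(x)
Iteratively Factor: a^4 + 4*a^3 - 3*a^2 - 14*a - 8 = (a + 1)*(a^3 + 3*a^2 - 6*a - 8) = (a + 1)*(a + 4)*(a^2 - a - 2) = (a + 1)^2*(a + 4)*(a - 2)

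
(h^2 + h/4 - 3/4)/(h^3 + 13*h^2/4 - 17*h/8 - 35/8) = 2*(4*h - 3)/(8*h^2 + 18*h - 35)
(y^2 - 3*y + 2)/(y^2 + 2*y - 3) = (y - 2)/(y + 3)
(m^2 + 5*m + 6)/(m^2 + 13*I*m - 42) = (m^2 + 5*m + 6)/(m^2 + 13*I*m - 42)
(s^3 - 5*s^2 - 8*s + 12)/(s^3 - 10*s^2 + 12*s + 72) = (s - 1)/(s - 6)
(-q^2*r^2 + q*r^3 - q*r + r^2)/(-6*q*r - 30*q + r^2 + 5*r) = r*(q^2*r - q*r^2 + q - r)/(6*q*r + 30*q - r^2 - 5*r)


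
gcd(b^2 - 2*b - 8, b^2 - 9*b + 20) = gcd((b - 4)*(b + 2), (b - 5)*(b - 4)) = b - 4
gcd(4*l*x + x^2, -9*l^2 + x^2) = 1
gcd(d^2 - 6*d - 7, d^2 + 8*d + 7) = d + 1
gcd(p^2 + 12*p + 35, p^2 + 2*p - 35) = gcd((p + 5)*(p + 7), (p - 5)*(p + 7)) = p + 7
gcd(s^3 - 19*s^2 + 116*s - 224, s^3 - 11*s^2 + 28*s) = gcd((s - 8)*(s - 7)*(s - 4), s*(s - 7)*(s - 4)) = s^2 - 11*s + 28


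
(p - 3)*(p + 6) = p^2 + 3*p - 18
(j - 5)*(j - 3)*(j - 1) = j^3 - 9*j^2 + 23*j - 15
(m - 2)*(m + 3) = m^2 + m - 6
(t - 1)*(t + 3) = t^2 + 2*t - 3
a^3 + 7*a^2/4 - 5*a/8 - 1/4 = (a - 1/2)*(a + 1/4)*(a + 2)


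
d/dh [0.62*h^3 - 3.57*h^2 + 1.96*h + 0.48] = 1.86*h^2 - 7.14*h + 1.96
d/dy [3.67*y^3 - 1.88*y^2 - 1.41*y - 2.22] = 11.01*y^2 - 3.76*y - 1.41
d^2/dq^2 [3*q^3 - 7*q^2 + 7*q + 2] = 18*q - 14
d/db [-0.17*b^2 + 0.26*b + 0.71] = 0.26 - 0.34*b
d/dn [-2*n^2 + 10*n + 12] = 10 - 4*n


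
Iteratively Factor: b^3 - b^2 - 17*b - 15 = (b + 3)*(b^2 - 4*b - 5) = (b + 1)*(b + 3)*(b - 5)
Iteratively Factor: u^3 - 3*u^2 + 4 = (u + 1)*(u^2 - 4*u + 4) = (u - 2)*(u + 1)*(u - 2)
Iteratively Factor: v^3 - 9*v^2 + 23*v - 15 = (v - 1)*(v^2 - 8*v + 15) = (v - 3)*(v - 1)*(v - 5)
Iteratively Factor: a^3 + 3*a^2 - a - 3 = (a - 1)*(a^2 + 4*a + 3) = (a - 1)*(a + 3)*(a + 1)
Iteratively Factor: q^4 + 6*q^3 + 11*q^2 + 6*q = (q + 3)*(q^3 + 3*q^2 + 2*q) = (q + 1)*(q + 3)*(q^2 + 2*q) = (q + 1)*(q + 2)*(q + 3)*(q)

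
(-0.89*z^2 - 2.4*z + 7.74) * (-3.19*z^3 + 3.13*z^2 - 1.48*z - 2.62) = 2.8391*z^5 + 4.8703*z^4 - 30.8854*z^3 + 30.11*z^2 - 5.1672*z - 20.2788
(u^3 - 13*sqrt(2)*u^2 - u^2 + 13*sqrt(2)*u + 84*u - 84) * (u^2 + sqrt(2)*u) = u^5 - 12*sqrt(2)*u^4 - u^4 + 12*sqrt(2)*u^3 + 58*u^3 - 58*u^2 + 84*sqrt(2)*u^2 - 84*sqrt(2)*u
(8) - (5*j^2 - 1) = 9 - 5*j^2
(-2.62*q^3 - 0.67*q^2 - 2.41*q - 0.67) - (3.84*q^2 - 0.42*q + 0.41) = -2.62*q^3 - 4.51*q^2 - 1.99*q - 1.08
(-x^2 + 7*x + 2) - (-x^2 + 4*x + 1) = 3*x + 1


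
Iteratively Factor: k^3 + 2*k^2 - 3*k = (k + 3)*(k^2 - k) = (k - 1)*(k + 3)*(k)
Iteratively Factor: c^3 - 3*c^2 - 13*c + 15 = (c - 1)*(c^2 - 2*c - 15) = (c - 1)*(c + 3)*(c - 5)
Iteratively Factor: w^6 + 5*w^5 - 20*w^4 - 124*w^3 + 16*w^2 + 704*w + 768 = (w + 2)*(w^5 + 3*w^4 - 26*w^3 - 72*w^2 + 160*w + 384) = (w + 2)*(w + 4)*(w^4 - w^3 - 22*w^2 + 16*w + 96) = (w - 3)*(w + 2)*(w + 4)*(w^3 + 2*w^2 - 16*w - 32) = (w - 3)*(w + 2)^2*(w + 4)*(w^2 - 16) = (w - 3)*(w + 2)^2*(w + 4)^2*(w - 4)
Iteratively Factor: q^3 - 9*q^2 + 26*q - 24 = (q - 2)*(q^2 - 7*q + 12) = (q - 4)*(q - 2)*(q - 3)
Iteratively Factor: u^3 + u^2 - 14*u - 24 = (u + 3)*(u^2 - 2*u - 8) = (u - 4)*(u + 3)*(u + 2)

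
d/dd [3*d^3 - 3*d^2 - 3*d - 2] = 9*d^2 - 6*d - 3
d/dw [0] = 0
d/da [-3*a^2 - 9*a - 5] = -6*a - 9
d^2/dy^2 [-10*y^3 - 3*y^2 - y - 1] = -60*y - 6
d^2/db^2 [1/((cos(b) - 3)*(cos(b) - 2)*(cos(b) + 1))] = (-90*(1 - cos(b)^2)^2 + 12*sin(b)^6 + 3*cos(b)^6 + 44*cos(b)^5 + 2*cos(b)^3 - 139*cos(b)^2 - 54*cos(b) + 128)/((cos(b) - 3)^3*(cos(b) - 2)^3*(cos(b) + 1)^3)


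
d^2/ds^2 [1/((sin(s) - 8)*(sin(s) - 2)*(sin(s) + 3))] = (-9*sin(s)^6 + 77*sin(s)^5 - 156*sin(s)^4 + 26*sin(s)^3 - 1330*sin(s)^2 - 372*sin(s) + 1064)/((sin(s) - 8)^3*(sin(s) - 2)^3*(sin(s) + 3)^3)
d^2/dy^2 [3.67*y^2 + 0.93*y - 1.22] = 7.34000000000000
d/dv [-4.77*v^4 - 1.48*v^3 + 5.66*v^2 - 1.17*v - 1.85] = -19.08*v^3 - 4.44*v^2 + 11.32*v - 1.17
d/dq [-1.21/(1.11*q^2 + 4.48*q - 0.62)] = (2.6862*q + 5.4208)/(1.11*q^2 + 4.48*q - 0.62)^2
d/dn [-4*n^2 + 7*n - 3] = 7 - 8*n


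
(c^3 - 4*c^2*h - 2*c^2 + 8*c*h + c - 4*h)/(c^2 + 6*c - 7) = (c^2 - 4*c*h - c + 4*h)/(c + 7)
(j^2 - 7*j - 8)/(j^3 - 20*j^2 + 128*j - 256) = (j + 1)/(j^2 - 12*j + 32)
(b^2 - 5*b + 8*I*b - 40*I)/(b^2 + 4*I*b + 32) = (b - 5)/(b - 4*I)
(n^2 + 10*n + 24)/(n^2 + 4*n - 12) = (n + 4)/(n - 2)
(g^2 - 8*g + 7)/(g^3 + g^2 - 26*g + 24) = (g - 7)/(g^2 + 2*g - 24)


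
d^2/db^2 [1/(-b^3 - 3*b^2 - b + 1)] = 2*(3*(b + 1)*(b^3 + 3*b^2 + b - 1) - (3*b^2 + 6*b + 1)^2)/(b^3 + 3*b^2 + b - 1)^3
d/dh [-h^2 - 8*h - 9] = -2*h - 8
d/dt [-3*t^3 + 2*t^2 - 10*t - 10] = -9*t^2 + 4*t - 10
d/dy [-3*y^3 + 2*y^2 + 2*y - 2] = -9*y^2 + 4*y + 2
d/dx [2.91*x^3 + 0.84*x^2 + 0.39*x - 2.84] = 8.73*x^2 + 1.68*x + 0.39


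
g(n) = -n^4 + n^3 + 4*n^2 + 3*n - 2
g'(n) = -4*n^3 + 3*n^2 + 8*n + 3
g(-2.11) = -19.74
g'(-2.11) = 37.05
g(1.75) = 11.48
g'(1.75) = 4.75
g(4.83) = -325.75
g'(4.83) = -339.09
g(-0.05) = -2.14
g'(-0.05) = 2.61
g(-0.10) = -2.26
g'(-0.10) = 2.23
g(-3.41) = -140.58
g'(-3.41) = 169.21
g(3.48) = -47.64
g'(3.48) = -101.41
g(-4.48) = -427.89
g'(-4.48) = 387.03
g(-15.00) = -53147.00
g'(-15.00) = 14058.00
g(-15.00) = -53147.00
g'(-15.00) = 14058.00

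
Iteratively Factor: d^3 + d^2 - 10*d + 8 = (d - 1)*(d^2 + 2*d - 8) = (d - 1)*(d + 4)*(d - 2)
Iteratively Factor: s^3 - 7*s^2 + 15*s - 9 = (s - 3)*(s^2 - 4*s + 3) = (s - 3)*(s - 1)*(s - 3)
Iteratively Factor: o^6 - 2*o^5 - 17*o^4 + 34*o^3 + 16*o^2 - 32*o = (o)*(o^5 - 2*o^4 - 17*o^3 + 34*o^2 + 16*o - 32) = o*(o + 4)*(o^4 - 6*o^3 + 7*o^2 + 6*o - 8) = o*(o - 1)*(o + 4)*(o^3 - 5*o^2 + 2*o + 8) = o*(o - 4)*(o - 1)*(o + 4)*(o^2 - o - 2) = o*(o - 4)*(o - 1)*(o + 1)*(o + 4)*(o - 2)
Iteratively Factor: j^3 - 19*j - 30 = (j + 3)*(j^2 - 3*j - 10) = (j + 2)*(j + 3)*(j - 5)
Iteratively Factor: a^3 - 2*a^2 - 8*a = (a + 2)*(a^2 - 4*a) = (a - 4)*(a + 2)*(a)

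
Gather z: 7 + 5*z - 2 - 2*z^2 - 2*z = -2*z^2 + 3*z + 5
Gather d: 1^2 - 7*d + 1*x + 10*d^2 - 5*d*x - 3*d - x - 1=10*d^2 + d*(-5*x - 10)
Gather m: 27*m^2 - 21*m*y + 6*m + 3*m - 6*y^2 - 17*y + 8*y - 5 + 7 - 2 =27*m^2 + m*(9 - 21*y) - 6*y^2 - 9*y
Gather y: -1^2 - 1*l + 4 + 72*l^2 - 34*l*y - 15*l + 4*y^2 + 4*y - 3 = 72*l^2 - 16*l + 4*y^2 + y*(4 - 34*l)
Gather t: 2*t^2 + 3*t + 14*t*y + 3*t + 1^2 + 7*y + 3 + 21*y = 2*t^2 + t*(14*y + 6) + 28*y + 4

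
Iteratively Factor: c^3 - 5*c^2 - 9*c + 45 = (c - 3)*(c^2 - 2*c - 15) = (c - 5)*(c - 3)*(c + 3)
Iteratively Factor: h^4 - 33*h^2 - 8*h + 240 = (h - 5)*(h^3 + 5*h^2 - 8*h - 48) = (h - 5)*(h + 4)*(h^2 + h - 12) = (h - 5)*(h + 4)^2*(h - 3)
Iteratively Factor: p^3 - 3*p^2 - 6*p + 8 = (p - 4)*(p^2 + p - 2) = (p - 4)*(p + 2)*(p - 1)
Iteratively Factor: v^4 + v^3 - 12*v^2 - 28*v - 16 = (v - 4)*(v^3 + 5*v^2 + 8*v + 4) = (v - 4)*(v + 2)*(v^2 + 3*v + 2) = (v - 4)*(v + 2)^2*(v + 1)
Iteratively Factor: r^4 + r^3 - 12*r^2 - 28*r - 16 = (r + 1)*(r^3 - 12*r - 16) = (r + 1)*(r + 2)*(r^2 - 2*r - 8) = (r - 4)*(r + 1)*(r + 2)*(r + 2)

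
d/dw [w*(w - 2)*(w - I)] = w*(w - 2) + w*(w - I) + (w - 2)*(w - I)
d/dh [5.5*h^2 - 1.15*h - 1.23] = 11.0*h - 1.15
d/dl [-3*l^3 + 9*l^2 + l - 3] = -9*l^2 + 18*l + 1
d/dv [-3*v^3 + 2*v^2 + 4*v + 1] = -9*v^2 + 4*v + 4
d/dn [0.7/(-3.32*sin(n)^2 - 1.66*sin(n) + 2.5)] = (4.648*sin(n) + 1.162)*cos(n)/(3.32*sin(n)^2 + 1.66*sin(n) - 2.5)^2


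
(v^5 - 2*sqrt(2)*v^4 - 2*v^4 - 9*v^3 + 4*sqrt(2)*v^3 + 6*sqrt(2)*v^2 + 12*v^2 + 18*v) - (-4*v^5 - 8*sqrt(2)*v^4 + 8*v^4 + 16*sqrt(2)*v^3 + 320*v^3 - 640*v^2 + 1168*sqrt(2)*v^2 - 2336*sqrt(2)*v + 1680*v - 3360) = 5*v^5 - 10*v^4 + 6*sqrt(2)*v^4 - 329*v^3 - 12*sqrt(2)*v^3 - 1162*sqrt(2)*v^2 + 652*v^2 - 1662*v + 2336*sqrt(2)*v + 3360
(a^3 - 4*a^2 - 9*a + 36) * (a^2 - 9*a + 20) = a^5 - 13*a^4 + 47*a^3 + 37*a^2 - 504*a + 720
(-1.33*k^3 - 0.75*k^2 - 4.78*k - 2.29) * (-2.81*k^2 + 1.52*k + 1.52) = 3.7373*k^5 + 0.0858999999999996*k^4 + 10.2702*k^3 - 1.9707*k^2 - 10.7464*k - 3.4808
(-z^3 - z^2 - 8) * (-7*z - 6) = 7*z^4 + 13*z^3 + 6*z^2 + 56*z + 48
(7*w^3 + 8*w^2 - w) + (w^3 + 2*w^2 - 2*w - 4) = 8*w^3 + 10*w^2 - 3*w - 4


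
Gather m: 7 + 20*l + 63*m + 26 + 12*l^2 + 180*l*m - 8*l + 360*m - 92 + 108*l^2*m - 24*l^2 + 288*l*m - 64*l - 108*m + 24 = -12*l^2 - 52*l + m*(108*l^2 + 468*l + 315) - 35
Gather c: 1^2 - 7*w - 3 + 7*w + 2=0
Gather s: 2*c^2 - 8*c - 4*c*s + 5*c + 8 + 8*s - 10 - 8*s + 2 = 2*c^2 - 4*c*s - 3*c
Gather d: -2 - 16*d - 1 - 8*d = -24*d - 3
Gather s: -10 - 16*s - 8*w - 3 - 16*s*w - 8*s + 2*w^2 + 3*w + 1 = s*(-16*w - 24) + 2*w^2 - 5*w - 12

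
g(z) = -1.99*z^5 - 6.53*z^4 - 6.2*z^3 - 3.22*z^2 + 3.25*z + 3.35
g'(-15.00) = -419648.90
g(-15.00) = 1200730.10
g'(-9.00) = -47685.86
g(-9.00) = 78897.26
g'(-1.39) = 9.27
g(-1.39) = -4.79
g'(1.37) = -142.70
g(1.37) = -46.79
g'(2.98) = -1657.02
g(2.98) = -1162.26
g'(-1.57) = 8.14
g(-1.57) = -6.39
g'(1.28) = -116.95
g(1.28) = -35.13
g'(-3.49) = -566.63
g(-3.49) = 277.92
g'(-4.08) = -1263.27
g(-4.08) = 797.95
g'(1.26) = -111.72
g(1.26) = -32.85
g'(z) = -9.95*z^4 - 26.12*z^3 - 18.6*z^2 - 6.44*z + 3.25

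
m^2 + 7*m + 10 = (m + 2)*(m + 5)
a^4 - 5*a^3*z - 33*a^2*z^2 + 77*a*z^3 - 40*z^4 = (a - 8*z)*(a - z)^2*(a + 5*z)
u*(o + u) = o*u + u^2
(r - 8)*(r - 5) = r^2 - 13*r + 40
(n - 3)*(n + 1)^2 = n^3 - n^2 - 5*n - 3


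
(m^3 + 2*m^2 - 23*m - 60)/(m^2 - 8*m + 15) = (m^2 + 7*m + 12)/(m - 3)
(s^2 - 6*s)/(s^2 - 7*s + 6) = s/(s - 1)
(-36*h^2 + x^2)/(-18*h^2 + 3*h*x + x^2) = (-6*h + x)/(-3*h + x)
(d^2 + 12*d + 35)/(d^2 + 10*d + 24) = (d^2 + 12*d + 35)/(d^2 + 10*d + 24)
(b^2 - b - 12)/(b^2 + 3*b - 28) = (b + 3)/(b + 7)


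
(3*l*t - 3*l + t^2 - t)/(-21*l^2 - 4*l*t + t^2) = (t - 1)/(-7*l + t)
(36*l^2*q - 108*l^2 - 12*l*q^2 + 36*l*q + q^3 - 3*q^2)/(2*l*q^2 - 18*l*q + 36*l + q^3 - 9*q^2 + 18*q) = (36*l^2 - 12*l*q + q^2)/(2*l*q - 12*l + q^2 - 6*q)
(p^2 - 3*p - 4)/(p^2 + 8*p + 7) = (p - 4)/(p + 7)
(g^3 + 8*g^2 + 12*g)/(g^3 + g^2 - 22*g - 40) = g*(g + 6)/(g^2 - g - 20)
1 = 1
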